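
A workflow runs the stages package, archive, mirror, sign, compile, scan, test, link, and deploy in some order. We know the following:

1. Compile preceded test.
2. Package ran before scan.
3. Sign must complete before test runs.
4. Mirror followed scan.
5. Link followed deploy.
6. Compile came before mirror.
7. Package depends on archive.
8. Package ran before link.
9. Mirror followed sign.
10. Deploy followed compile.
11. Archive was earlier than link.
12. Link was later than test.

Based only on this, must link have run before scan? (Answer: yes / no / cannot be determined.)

No chain of stated constraints runs from link to scan, and none runs from scan to link either.
So the relative order of link and scan is not fixed by the given facts.

cannot be determined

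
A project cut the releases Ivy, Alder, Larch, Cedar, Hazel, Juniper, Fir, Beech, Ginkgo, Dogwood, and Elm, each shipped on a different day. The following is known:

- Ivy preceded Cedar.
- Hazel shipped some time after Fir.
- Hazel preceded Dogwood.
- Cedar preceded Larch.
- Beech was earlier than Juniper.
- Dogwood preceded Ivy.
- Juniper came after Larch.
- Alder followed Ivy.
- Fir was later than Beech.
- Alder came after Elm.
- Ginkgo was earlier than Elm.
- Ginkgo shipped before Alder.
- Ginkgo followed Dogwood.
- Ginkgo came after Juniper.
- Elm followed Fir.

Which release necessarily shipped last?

Every other release has a chain of constraints placing it before Alder, so Alder is last.

Alder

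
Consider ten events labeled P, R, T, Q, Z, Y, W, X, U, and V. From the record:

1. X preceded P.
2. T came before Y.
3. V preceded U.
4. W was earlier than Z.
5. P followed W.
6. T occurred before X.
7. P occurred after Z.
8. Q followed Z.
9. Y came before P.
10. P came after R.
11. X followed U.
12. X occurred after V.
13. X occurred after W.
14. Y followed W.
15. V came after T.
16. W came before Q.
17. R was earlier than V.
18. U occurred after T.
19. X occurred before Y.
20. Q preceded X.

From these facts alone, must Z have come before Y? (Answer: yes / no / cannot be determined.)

yes

Chain the constraints: Z → Q → X → Y. Each link is directly stated, so Z comes before Y.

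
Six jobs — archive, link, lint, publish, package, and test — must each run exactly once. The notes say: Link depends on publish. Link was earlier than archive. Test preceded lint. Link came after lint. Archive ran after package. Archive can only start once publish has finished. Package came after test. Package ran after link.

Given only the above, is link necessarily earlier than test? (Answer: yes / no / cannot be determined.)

no

Tracing the constraints gives test → lint → link, so test must come before link.
That means link cannot be before test.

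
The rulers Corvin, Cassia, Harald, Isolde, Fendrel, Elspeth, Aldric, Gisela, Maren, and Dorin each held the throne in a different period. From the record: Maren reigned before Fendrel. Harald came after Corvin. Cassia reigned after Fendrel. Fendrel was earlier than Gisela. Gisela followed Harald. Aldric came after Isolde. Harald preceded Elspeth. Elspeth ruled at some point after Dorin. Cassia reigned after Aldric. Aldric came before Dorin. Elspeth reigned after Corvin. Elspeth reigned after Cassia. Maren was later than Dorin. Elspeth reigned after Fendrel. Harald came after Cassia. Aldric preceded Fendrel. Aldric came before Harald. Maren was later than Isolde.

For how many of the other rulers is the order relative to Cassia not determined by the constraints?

Forced before Cassia: Aldric, Dorin, Fendrel, Isolde, and Maren; forced after Cassia: Elspeth, Gisela, and Harald.
That leaves Corvin with no forced order relative to Cassia — 1.

1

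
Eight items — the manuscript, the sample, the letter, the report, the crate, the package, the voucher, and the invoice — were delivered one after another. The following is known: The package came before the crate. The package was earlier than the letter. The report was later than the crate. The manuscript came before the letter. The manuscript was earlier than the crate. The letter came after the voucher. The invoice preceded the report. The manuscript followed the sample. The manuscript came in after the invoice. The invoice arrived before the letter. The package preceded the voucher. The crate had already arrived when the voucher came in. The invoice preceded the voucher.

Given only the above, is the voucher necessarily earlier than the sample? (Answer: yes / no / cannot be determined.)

Tracing the constraints gives the sample → the manuscript → the crate → the voucher, so the sample must come before the voucher.
That means the voucher cannot be before the sample.

no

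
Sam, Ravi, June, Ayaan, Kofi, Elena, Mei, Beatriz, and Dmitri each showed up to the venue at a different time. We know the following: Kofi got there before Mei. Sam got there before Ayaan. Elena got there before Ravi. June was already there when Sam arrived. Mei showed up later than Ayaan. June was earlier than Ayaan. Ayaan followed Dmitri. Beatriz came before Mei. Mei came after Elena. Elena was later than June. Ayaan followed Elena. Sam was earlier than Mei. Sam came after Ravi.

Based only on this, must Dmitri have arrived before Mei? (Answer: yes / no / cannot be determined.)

yes

Chain the constraints: Dmitri → Ayaan → Mei. Each link is directly stated, so Dmitri comes before Mei.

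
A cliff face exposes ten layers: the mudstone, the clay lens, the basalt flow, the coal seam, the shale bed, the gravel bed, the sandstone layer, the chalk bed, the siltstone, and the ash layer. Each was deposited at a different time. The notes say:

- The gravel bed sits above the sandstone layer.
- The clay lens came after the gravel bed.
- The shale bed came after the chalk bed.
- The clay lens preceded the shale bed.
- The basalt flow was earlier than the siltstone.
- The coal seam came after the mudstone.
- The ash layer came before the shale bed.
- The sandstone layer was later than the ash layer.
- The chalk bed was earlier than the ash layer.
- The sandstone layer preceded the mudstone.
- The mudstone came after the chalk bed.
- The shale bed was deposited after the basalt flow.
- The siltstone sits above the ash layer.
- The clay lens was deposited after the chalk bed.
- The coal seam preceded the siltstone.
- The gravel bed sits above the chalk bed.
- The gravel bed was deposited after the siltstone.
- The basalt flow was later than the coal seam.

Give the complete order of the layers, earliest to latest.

the chalk bed, the ash layer, the sandstone layer, the mudstone, the coal seam, the basalt flow, the siltstone, the gravel bed, the clay lens, the shale bed

The constraints fix every adjacent pair, so only one ordering works:
the chalk bed → the ash layer → the sandstone layer → the mudstone → the coal seam → the basalt flow → the siltstone → the gravel bed → the clay lens → the shale bed.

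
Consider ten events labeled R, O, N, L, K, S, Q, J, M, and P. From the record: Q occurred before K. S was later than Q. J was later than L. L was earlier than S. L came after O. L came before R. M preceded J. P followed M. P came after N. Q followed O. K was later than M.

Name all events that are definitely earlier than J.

L, M, O

Directly stated before J: L and M.
O reaches J via O → L → J.
No chain forces P (or any of the others) ahead of J.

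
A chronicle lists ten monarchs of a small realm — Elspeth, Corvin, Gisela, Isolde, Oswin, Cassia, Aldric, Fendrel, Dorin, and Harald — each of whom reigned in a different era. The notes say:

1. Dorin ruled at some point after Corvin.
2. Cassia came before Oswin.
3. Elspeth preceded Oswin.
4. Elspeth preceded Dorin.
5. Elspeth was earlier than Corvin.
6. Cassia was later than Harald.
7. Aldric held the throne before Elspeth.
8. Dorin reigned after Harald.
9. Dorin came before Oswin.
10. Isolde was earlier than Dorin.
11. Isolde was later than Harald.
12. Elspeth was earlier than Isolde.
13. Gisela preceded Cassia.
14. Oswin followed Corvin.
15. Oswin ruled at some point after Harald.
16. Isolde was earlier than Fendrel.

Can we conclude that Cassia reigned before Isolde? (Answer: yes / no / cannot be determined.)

No chain of stated constraints runs from Cassia to Isolde, and none runs from Isolde to Cassia either.
So the relative order of Cassia and Isolde is not fixed by the given facts.

cannot be determined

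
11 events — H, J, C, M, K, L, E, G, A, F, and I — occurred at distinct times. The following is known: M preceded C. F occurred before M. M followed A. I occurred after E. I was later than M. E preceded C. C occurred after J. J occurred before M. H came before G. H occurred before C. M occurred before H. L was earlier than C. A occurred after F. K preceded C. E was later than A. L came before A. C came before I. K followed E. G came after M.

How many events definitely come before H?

Directly stated before H: M.
A reaches H via A → M → H.
F reaches H via F → M → H.
J reaches H via J → M → H.
Likewise L reaches H by chaining the stated constraints.
That's A, F, J, L, and M — 5 in all.

5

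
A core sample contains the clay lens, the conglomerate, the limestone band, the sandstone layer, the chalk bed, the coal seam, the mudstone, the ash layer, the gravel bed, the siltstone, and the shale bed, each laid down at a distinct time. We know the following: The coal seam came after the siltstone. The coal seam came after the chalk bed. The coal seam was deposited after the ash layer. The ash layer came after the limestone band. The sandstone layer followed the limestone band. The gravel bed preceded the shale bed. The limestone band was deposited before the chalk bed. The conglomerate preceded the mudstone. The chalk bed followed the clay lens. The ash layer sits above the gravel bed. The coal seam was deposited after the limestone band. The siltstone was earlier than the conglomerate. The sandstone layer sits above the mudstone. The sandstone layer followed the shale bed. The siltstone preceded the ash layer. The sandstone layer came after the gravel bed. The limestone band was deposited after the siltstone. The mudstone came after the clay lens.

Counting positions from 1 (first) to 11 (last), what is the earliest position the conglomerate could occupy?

2

The siltstone must come before the conglomerate — 1 forced predecessor.
Nothing else is forced ahead of the conglomerate, so its earliest slot is position 1 + 1 = 2.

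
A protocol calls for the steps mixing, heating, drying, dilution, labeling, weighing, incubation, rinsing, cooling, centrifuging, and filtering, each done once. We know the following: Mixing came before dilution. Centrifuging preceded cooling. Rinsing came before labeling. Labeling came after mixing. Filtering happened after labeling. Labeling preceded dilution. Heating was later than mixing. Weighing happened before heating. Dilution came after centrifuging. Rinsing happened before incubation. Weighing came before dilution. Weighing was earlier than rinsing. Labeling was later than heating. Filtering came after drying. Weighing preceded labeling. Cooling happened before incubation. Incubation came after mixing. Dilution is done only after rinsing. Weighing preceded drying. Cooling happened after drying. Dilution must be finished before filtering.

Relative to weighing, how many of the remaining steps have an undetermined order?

2

Forced after weighing: cooling, dilution, drying, filtering, heating, incubation, labeling, and rinsing.
That leaves centrifuging and mixing with no forced order relative to weighing — 2.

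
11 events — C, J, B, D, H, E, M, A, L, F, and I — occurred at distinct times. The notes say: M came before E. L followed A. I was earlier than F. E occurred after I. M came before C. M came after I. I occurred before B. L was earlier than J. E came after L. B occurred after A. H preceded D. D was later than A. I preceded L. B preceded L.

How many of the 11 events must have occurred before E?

Directly stated before E: I, L, and M.
A reaches E via A → L → E.
B reaches E via B → L → E.
No chain forces J (or any of the others) ahead of E.
That's A, B, I, L, and M — 5 in all.

5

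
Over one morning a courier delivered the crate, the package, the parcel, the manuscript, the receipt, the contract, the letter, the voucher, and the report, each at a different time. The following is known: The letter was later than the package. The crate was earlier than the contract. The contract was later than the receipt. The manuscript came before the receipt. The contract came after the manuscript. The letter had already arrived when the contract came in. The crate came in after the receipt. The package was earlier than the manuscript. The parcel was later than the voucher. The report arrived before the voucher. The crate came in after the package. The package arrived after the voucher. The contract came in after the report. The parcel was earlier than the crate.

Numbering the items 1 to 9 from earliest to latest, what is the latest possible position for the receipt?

7

The receipt must come before the contract and the crate — 2 items forced after it.
Everything else can be placed before the receipt in some valid order, so the receipt can sit as late as position 9 − 2 = 7.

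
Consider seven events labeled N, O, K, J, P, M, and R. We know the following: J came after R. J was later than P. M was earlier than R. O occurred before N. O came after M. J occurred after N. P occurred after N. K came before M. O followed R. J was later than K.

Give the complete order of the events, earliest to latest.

K, M, R, O, N, P, J

The constraints fix every adjacent pair, so only one ordering works:
K → M → R → O → N → P → J.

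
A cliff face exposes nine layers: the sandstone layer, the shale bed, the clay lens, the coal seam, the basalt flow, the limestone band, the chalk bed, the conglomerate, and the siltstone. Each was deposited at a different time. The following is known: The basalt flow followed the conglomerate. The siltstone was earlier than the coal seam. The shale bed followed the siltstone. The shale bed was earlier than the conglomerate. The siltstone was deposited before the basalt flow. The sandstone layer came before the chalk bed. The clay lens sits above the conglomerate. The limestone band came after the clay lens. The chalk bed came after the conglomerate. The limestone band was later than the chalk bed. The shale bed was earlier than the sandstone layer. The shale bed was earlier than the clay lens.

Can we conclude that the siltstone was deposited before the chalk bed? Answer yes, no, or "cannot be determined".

yes

Chain the constraints: the siltstone → the shale bed → the conglomerate → the chalk bed. Each link is directly stated, so the siltstone comes before the chalk bed.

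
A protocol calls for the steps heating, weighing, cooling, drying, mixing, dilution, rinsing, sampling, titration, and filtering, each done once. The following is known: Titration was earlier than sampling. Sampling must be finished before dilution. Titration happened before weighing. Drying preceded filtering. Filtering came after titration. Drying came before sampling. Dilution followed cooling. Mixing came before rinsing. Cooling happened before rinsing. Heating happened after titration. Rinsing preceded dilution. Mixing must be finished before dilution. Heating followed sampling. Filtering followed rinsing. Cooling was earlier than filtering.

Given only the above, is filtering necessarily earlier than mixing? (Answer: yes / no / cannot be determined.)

Tracing the constraints gives mixing → rinsing → filtering, so mixing must come before filtering.
That means filtering cannot be before mixing.

no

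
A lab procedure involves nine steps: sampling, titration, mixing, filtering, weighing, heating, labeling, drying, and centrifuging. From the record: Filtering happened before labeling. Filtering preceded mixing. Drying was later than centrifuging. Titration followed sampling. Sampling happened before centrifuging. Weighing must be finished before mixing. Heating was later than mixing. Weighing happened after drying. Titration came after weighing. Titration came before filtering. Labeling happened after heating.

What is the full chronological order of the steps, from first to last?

The constraints fix every adjacent pair, so only one ordering works:
sampling → centrifuging → drying → weighing → titration → filtering → mixing → heating → labeling.

sampling, centrifuging, drying, weighing, titration, filtering, mixing, heating, labeling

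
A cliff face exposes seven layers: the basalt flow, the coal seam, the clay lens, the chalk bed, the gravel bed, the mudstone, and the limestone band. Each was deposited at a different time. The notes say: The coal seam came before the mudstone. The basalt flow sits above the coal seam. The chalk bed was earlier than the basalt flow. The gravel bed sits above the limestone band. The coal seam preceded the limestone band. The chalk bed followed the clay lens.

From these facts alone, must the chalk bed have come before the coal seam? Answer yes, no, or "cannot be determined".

cannot be determined

No chain of stated constraints runs from the chalk bed to the coal seam, and none runs from the coal seam to the chalk bed either.
So the relative order of the chalk bed and the coal seam is not fixed by the given facts.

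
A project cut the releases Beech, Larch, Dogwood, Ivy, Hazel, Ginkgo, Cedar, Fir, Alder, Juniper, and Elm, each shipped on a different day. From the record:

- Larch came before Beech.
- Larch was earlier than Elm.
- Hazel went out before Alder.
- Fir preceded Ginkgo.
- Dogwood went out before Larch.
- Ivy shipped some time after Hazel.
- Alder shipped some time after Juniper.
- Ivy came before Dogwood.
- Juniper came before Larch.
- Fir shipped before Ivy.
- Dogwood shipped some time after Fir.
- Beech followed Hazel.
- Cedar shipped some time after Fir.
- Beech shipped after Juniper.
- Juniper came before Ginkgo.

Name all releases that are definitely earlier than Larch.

Directly stated before Larch: Dogwood and Juniper.
Fir reaches Larch via Fir → Dogwood → Larch.
Hazel reaches Larch via Hazel → Ivy → Dogwood → Larch.
Ivy reaches Larch via Ivy → Dogwood → Larch.

Dogwood, Fir, Hazel, Ivy, Juniper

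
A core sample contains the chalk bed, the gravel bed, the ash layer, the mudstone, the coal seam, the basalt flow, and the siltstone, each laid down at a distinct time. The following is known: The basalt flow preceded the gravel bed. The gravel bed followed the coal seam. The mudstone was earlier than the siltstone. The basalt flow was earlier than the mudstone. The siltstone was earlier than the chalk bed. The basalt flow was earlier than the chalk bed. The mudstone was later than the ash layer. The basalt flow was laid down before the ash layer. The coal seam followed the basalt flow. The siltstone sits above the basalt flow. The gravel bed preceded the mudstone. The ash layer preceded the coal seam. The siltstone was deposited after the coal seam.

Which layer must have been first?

the basalt flow

The basalt flow has a chain of constraints placing it before every other layer, so the basalt flow must be first.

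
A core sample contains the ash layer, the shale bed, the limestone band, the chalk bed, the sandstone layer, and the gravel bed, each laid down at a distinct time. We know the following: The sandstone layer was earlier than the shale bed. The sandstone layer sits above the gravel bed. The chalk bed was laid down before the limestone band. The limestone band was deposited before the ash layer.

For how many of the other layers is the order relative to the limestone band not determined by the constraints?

Forced before the limestone band: the chalk bed; forced after the limestone band: the ash layer.
That leaves the gravel bed, the sandstone layer, and the shale bed with no forced order relative to the limestone band — 3.

3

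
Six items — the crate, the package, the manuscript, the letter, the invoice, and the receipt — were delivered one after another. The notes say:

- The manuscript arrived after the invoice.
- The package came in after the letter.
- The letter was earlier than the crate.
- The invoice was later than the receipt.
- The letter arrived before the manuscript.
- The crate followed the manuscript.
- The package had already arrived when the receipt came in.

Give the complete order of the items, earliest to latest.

the letter, the package, the receipt, the invoice, the manuscript, the crate

The constraints fix every adjacent pair, so only one ordering works:
the letter → the package → the receipt → the invoice → the manuscript → the crate.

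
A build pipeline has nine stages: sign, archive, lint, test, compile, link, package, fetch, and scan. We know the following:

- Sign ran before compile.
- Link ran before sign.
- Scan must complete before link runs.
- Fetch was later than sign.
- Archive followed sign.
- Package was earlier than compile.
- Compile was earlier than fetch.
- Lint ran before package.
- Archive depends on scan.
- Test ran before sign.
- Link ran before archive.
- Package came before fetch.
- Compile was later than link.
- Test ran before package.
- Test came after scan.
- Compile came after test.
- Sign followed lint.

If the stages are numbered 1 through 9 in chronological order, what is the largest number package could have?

7

Package must come before compile and fetch — 2 stages forced after it.
Everything else can be placed before package in some valid order, so package can sit as late as position 9 − 2 = 7.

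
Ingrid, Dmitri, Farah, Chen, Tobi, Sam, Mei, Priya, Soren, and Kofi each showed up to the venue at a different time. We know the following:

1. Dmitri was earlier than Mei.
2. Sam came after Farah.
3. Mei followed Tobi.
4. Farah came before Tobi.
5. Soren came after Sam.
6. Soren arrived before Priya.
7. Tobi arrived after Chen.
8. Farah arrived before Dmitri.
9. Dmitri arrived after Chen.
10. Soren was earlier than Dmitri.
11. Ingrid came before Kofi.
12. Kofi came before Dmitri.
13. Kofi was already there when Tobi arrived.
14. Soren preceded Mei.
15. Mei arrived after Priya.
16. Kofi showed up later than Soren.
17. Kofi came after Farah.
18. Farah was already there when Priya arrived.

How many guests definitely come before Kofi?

Directly stated before Kofi: Farah, Ingrid, and Soren.
Sam reaches Kofi via Sam → Soren → Kofi.
No chain forces Tobi (or any of the others) ahead of Kofi.
That's Farah, Ingrid, Sam, and Soren — 4 in all.

4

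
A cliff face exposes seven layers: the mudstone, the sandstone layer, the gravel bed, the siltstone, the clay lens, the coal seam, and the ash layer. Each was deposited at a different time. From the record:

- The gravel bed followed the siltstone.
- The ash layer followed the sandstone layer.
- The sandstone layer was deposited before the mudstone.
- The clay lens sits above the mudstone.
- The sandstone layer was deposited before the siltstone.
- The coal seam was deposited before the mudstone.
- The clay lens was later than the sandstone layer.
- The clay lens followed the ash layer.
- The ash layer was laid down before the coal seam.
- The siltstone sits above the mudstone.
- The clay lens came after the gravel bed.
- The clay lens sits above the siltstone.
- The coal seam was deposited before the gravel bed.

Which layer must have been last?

Every other layer has a chain of constraints placing it before the clay lens, so the clay lens is last.

the clay lens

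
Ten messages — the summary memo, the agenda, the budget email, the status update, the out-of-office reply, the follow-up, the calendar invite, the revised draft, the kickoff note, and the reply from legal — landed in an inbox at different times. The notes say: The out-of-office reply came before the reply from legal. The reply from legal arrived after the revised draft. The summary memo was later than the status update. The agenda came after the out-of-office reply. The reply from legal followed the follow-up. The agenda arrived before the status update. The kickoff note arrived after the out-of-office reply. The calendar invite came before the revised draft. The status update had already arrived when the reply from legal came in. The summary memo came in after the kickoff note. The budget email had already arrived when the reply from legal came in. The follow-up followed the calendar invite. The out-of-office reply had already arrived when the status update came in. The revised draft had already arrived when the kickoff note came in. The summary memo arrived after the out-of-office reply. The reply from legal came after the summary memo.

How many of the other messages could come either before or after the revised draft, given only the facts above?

5

Forced before the revised draft: the calendar invite; forced after the revised draft: the kickoff note, the reply from legal, and the summary memo.
That leaves the agenda, the budget email, the follow-up, the out-of-office reply, and the status update with no forced order relative to the revised draft — 5.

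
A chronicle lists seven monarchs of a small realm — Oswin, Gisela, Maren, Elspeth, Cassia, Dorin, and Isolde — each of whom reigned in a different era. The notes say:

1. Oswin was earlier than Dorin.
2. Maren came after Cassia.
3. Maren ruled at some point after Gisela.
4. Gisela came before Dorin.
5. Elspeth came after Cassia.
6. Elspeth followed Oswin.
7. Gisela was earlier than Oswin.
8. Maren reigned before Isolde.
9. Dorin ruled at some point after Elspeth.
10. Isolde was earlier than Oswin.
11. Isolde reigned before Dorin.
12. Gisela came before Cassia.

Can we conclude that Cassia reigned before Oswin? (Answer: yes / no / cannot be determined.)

yes

Chain the constraints: Cassia → Maren → Isolde → Oswin. Each link is directly stated, so Cassia comes before Oswin.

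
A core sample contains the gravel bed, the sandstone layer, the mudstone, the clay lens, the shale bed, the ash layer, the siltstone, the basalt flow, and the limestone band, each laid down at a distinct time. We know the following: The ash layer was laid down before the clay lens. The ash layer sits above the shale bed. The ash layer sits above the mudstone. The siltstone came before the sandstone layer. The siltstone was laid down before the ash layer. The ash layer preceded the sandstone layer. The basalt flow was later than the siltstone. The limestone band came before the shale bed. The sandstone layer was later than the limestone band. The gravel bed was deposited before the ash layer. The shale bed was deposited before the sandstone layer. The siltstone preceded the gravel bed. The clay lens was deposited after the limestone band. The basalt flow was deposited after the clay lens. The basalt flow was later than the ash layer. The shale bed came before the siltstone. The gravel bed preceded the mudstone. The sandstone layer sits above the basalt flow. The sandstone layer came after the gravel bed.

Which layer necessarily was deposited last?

the sandstone layer

Every other layer has a chain of constraints placing it before the sandstone layer, so the sandstone layer is last.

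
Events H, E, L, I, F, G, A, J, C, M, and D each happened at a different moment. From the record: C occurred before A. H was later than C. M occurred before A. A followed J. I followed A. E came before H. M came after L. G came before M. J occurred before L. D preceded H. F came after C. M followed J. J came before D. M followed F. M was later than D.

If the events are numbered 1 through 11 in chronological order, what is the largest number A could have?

10

A must come before I — 1 event forced after it.
Everything else can be placed before A in some valid order, so A can sit as late as position 11 − 1 = 10.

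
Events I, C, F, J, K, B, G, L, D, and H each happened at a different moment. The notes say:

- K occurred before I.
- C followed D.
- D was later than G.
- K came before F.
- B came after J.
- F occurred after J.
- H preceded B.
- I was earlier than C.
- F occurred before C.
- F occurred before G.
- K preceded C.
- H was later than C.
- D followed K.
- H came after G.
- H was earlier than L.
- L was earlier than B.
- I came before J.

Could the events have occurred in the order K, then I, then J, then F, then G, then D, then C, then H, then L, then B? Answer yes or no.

Check each stated constraint against the proposed order — e.g. K is ahead of C; J is ahead of B. Every pair is in the required order; nothing is violated.

yes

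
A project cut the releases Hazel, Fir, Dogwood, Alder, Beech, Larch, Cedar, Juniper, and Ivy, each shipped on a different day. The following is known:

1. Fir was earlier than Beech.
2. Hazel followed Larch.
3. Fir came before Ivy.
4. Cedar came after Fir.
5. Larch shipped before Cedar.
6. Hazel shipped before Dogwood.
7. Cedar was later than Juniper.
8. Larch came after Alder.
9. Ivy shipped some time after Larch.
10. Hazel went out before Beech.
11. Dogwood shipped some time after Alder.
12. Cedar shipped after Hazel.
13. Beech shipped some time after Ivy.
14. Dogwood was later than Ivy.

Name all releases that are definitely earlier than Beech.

Alder, Fir, Hazel, Ivy, Larch

Directly stated before Beech: Fir, Hazel, and Ivy.
Alder reaches Beech via Alder → Larch → Ivy → Beech.
Larch reaches Beech via Larch → Ivy → Beech.
No chain forces Cedar (or any of the others) ahead of Beech.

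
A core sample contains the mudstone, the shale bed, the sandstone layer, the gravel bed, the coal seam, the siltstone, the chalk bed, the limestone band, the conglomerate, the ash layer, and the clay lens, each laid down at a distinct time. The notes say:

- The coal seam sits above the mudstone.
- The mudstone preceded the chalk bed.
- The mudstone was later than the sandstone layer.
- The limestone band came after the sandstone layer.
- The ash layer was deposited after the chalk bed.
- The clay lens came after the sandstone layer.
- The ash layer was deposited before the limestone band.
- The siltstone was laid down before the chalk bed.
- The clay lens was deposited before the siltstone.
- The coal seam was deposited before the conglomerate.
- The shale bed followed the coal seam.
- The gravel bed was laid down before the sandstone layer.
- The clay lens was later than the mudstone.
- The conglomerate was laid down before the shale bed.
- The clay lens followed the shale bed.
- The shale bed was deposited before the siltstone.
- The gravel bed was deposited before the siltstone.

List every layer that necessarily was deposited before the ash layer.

Directly stated before the ash layer: the chalk bed.
The clay lens reaches the ash layer via the clay lens → the siltstone → the chalk bed → the ash layer.
The coal seam reaches the ash layer via the coal seam → the shale bed → the siltstone → the chalk bed → the ash layer.
The conglomerate reaches the ash layer via the conglomerate → the shale bed → the siltstone → the chalk bed → the ash layer.
Likewise the gravel bed, the mudstone, the sandstone layer, the shale bed, and the siltstone each reach the ash layer by chaining the stated constraints.
No chain forces the limestone band ahead of the ash layer.

the chalk bed, the clay lens, the coal seam, the conglomerate, the gravel bed, the mudstone, the sandstone layer, the shale bed, the siltstone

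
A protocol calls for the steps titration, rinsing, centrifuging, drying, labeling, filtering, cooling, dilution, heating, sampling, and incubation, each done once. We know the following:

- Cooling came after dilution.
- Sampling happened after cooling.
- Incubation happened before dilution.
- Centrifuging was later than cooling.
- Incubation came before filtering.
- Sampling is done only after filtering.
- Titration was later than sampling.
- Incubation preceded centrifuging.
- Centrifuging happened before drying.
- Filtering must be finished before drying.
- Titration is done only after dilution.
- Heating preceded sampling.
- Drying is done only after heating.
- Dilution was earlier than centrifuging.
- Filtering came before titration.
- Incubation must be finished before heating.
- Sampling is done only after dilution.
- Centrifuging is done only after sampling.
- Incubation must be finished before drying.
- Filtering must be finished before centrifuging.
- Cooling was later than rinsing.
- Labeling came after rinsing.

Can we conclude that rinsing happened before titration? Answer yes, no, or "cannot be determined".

Chain the constraints: rinsing → cooling → sampling → titration. Each link is directly stated, so rinsing comes before titration.

yes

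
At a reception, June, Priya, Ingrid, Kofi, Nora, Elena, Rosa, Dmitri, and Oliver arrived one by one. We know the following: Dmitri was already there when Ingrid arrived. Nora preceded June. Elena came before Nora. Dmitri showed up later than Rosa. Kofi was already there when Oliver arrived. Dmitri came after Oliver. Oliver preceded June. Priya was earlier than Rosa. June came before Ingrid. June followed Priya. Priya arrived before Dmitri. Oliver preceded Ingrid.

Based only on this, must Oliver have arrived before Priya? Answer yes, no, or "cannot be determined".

cannot be determined

No chain of stated constraints runs from Oliver to Priya, and none runs from Priya to Oliver either.
So the relative order of Oliver and Priya is not fixed by the given facts.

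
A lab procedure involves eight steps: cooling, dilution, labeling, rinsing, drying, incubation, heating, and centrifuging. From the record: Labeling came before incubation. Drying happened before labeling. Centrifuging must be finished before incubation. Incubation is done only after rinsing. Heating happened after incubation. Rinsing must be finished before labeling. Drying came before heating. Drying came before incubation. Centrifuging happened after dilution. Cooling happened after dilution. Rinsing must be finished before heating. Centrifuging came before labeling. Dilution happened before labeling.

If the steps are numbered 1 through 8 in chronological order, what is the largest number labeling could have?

6

Labeling must come before heating and incubation — 2 steps forced after it.
Everything else can be placed before labeling in some valid order, so labeling can sit as late as position 8 − 2 = 6.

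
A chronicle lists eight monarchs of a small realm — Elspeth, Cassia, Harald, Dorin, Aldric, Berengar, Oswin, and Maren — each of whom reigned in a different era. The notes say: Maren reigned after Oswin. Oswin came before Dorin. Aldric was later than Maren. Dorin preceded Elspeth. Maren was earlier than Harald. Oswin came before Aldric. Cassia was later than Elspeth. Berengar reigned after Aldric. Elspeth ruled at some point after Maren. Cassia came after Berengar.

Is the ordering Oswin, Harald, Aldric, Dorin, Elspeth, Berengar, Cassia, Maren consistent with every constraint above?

The constraints require Maren before Elspeth, but in the proposed sequence Elspeth appears ahead of Maren. That one violation is enough.

no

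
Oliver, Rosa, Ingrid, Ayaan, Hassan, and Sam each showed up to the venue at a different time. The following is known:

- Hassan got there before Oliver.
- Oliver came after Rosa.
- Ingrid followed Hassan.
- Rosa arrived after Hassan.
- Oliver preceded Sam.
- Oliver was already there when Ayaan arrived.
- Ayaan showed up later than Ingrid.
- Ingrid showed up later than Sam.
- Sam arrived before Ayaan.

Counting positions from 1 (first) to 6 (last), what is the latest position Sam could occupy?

Sam must come before Ayaan and Ingrid — 2 guests forced after them.
Everything else can be placed before Sam in some valid order, so Sam can sit as late as position 6 − 2 = 4.

4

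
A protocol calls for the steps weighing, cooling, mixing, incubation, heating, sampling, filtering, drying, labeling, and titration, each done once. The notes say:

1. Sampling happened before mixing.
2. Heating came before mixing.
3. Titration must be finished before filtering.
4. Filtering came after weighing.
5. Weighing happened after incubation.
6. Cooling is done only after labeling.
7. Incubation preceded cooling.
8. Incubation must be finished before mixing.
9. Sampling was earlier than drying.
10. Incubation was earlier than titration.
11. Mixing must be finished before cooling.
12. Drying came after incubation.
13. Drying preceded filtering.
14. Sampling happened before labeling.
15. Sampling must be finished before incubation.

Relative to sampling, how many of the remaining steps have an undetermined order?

1

Forced after sampling: cooling, drying, filtering, incubation, labeling, mixing, titration, and weighing.
That leaves heating with no forced order relative to sampling — 1.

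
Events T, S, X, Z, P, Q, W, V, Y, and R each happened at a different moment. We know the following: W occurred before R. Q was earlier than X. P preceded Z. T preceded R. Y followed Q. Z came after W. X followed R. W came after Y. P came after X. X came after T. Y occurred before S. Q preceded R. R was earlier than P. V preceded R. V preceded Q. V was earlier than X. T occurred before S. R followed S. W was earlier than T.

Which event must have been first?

V

V has a chain of constraints placing it before every other event, so V must be first.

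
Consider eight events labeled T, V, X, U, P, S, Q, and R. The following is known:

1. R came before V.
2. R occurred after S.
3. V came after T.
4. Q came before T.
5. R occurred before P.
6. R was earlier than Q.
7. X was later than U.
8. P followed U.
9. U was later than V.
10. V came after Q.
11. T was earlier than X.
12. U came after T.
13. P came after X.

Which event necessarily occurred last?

Every other event has a chain of constraints placing it before P, so P is last.

P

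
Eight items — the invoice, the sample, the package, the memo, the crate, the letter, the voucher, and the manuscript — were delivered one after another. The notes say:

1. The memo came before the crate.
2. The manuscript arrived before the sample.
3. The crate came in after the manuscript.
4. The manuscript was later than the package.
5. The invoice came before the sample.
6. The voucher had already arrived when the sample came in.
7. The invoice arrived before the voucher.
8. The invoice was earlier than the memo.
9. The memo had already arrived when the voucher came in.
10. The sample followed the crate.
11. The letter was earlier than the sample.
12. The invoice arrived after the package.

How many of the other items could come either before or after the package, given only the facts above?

1

Forced after the package: the crate, the invoice, the manuscript, the memo, the sample, and the voucher.
That leaves the letter with no forced order relative to the package — 1.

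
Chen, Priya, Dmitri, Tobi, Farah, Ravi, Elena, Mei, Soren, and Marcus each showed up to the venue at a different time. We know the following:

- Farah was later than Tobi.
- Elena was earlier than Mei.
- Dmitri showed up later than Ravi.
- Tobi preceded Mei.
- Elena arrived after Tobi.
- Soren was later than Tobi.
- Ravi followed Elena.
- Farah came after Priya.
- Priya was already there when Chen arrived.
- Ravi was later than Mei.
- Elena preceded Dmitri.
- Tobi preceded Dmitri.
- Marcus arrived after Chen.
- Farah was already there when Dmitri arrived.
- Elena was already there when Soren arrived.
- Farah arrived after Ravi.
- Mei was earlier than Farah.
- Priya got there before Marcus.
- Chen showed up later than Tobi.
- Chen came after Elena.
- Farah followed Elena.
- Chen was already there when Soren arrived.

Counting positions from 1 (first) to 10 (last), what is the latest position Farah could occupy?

9

Farah must come before Dmitri — 1 guest forced after them.
Everything else can be placed before Farah in some valid order, so Farah can sit as late as position 10 − 1 = 9.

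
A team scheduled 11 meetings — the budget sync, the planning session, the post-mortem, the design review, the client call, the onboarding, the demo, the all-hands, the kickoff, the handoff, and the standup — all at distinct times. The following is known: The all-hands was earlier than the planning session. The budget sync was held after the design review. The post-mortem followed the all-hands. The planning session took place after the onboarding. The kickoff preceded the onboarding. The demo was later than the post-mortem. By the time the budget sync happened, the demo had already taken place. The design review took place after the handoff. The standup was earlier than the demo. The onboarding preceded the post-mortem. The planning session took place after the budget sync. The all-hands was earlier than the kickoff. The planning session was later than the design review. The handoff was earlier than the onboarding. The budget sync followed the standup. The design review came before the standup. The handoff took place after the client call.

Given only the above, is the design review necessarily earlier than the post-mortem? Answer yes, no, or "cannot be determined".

No chain of stated constraints runs from the design review to the post-mortem, and none runs from the post-mortem to the design review either.
So the relative order of the design review and the post-mortem is not fixed by the given facts.

cannot be determined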